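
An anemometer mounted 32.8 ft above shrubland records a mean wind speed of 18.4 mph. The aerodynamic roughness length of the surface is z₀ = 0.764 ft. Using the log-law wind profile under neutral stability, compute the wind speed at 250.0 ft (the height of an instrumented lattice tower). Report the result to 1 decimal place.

28.3 mph

Log law: V(z) ∝ ln(z/z₀), so V₂/V₁ = ln(z₂/z₀) / ln(z₁/z₀).
ln(250.0/0.764) = 5.7906, ln(32.8/0.764) = 3.7596
V₂ = 18.4 × 5.7906/3.7596 = 18.4 × 1.5402 = 28.3401 mph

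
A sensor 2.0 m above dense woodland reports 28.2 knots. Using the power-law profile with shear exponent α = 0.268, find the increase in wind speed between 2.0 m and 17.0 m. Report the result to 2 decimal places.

Power law: V₂ = V₁ · (z₂/z₁)^α = 28.2 × (8.5000)^0.268 = 50.0419 knots
ΔV = 50.0419 − 28.2 = 21.8419 knots

21.84 knots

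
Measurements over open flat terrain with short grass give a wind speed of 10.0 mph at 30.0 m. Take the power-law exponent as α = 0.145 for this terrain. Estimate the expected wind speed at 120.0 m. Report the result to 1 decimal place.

Power-law profile: V₂ = V₁ · (z₂/z₁)^α
V₂ = 10.0 × (120.0/30.0)^0.145 = 10.0 × (4.0000)^0.145
    = 10.0 × 1.2226 = 12.2264 mph

12.2 mph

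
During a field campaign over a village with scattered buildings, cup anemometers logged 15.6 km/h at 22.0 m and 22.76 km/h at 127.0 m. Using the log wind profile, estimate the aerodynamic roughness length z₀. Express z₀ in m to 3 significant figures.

Log law: V(z) ∝ ln(z/z₀). With r = V₁/V₂ = 15.6/22.76 = 0.68541,
r · ln(z₂/z₀) = ln(z₁/z₀) ⇒ ln z₀ = (ln z₁ − r·ln z₂)/(1 − r)
ln z₀ = (3.09104 − 0.68541×4.84419) / 0.31459 = -0.7287
z₀ = exp(-0.7287) = 0.4826 m

z₀ ≈ 0.483 m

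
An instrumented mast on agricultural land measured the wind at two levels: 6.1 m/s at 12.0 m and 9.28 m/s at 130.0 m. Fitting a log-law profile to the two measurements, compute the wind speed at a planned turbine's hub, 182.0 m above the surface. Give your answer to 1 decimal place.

9.7 m/s

Log law: V ∝ ln(z/z₀). From the pair, with r = V₁/V₂ = 0.65733,
ln z₀ = (ln z₁ − r·ln z₂)/(1 − r) = (2.4849 − 0.65733×4.8675)/0.34267 = -2.0855 → z₀ = 0.1242 m
V₃ = V₁ · ln(z₃/z₀)/ln(z₁/z₀) = 6.1 × 7.2895/4.5704 = 9.7291 m/s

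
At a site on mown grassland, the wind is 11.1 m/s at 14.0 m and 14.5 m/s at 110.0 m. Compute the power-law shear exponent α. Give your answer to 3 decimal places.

Power law: V₂/V₁ = (z₂/z₁)^α ⇒ α = ln(V₂/V₁) / ln(z₂/z₁)
α = ln(14.5/11.1) / ln(110.0/14.0) = ln(1.3063) / ln(7.8571)
  = 0.26720 / 2.06142 = 0.12962

α ≈ 0.130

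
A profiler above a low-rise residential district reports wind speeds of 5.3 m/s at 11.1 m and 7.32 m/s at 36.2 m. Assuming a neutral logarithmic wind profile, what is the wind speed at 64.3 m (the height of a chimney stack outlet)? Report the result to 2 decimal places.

Log law: V ∝ ln(z/z₀). From the pair, with r = V₁/V₂ = 0.72404,
ln z₀ = (ln z₁ − r·ln z₂)/(1 − r) = (2.4069 − 0.72404×3.5891)/0.27596 = -0.6946 → z₀ = 0.4993 m
V₃ = V₁ · ln(z₃/z₀)/ln(z₁/z₀) = 5.3 × 4.8582/3.1016 = 8.3017 m/s

8.30 m/s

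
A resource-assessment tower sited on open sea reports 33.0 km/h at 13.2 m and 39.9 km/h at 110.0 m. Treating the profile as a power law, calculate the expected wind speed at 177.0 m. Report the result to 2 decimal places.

First find α: α = ln(V₂/V₁)/ln(z₂/z₁) = ln(39.9/33.0)/ln(110.0/13.2) = 0.18987/2.12026 = 0.0895
Extrapolate from 110.0 m to 177.0 m: V₃ = 39.9 × (177.0/110.0)^0.0895 = 39.9 × 1.0435 = 41.6363 km/h

41.64 km/h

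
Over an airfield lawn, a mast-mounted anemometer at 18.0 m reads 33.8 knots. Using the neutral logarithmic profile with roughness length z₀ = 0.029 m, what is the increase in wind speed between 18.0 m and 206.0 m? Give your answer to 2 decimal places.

Log law: V₂ = V₁ · ln(z₂/z₀)/ln(z₁/z₀) = 33.8 × 8.8683/6.4308 = 46.6114 knots
ΔV = 46.6114 − 33.8 = 12.8114 knots

12.81 knots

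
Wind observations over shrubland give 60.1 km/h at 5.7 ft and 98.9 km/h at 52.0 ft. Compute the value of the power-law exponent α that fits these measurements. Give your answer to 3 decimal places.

α ≈ 0.225

Power law: V₂/V₁ = (z₂/z₁)^α ⇒ α = ln(V₂/V₁) / ln(z₂/z₁)
α = ln(98.9/60.1) / ln(52.0/5.7) = ln(1.6456) / ln(9.1228)
  = 0.49810 / 2.21078 = 0.22531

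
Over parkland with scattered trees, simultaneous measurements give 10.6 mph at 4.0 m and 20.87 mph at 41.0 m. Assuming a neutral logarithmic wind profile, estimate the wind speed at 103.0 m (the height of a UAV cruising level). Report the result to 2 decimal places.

Log law: V ∝ ln(z/z₀). From the pair, with r = V₁/V₂ = 0.50791,
ln z₀ = (ln z₁ − r·ln z₂)/(1 − r) = (1.3863 − 0.50791×3.7136)/0.49209 = -1.0158 → z₀ = 0.3621 m
V₃ = V₁ · ln(z₃/z₀)/ln(z₁/z₀) = 10.6 × 5.6505/2.4021 = 24.9350 mph

24.93 mph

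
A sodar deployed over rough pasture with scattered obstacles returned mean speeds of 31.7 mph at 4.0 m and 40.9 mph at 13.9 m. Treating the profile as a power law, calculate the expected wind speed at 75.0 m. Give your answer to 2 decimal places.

57.74 mph

First find α: α = ln(V₂/V₁)/ln(z₂/z₁) = ln(40.9/31.7)/ln(13.9/4.0) = 0.25481/1.24559 = 0.2046
Extrapolate from 13.9 m to 75.0 m: V₃ = 40.9 × (75.0/13.9)^0.2046 = 40.9 × 1.4117 = 57.7403 mph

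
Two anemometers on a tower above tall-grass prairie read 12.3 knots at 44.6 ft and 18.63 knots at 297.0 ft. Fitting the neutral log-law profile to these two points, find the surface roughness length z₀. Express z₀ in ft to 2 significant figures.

Log law: V(z) ∝ ln(z/z₀). With r = V₁/V₂ = 12.3/18.63 = 0.66023,
r · ln(z₂/z₀) = ln(z₁/z₀) ⇒ ln z₀ = (ln z₁ − r·ln z₂)/(1 − r)
ln z₀ = (3.79773 − 0.66023×5.69373) / 0.33977 = 0.1136
z₀ = exp(0.1136) = 1.120 ft

z₀ ≈ 1.1 ft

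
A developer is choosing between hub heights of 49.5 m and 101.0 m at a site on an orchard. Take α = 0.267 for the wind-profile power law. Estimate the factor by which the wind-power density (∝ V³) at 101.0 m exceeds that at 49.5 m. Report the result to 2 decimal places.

1.77

Speed ratio: V_B/V_A = (z_B/z_A)^α = (101.0/49.5)^0.267 = (2.0404)^0.267 = 1.20975
Power-density ratio: P_B/P_A = (V_B/V_A)³ = (1.20975)³ = 1.77045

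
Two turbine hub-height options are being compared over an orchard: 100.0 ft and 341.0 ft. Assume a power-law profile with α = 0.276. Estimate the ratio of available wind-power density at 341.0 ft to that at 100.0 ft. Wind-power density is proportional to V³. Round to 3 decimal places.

Speed ratio: V_B/V_A = (z_B/z_A)^α = (341.0/100.0)^0.276 = (3.4100)^0.276 = 1.40294
Power-density ratio: P_B/P_A = (V_B/V_A)³ = (1.40294)³ = 2.76134

2.761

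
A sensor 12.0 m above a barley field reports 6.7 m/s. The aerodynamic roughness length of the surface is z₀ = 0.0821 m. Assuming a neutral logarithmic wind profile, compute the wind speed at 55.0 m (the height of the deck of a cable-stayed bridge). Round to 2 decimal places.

Log law: V(z) ∝ ln(z/z₀), so V₂/V₁ = ln(z₂/z₀) / ln(z₁/z₀).
ln(55.0/0.0821) = 6.5072, ln(12.0/0.0821) = 4.9847
V₂ = 6.7 × 6.5072/4.9847 = 6.7 × 1.3054 = 8.7463 m/s

8.75 m/s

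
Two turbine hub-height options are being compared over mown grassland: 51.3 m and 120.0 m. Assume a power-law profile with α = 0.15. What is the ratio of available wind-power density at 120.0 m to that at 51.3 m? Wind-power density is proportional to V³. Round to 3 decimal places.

1.466

Speed ratio: V_B/V_A = (z_B/z_A)^α = (120.0/51.3)^0.15 = (2.3392)^0.15 = 1.13595
Power-density ratio: P_B/P_A = (V_B/V_A)³ = (1.13595)³ = 1.46581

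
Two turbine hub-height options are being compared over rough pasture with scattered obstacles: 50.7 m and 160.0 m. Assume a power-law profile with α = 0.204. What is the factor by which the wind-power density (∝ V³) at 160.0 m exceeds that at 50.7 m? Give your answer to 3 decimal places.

Speed ratio: V_B/V_A = (z_B/z_A)^α = (160.0/50.7)^0.204 = (3.1558)^0.204 = 1.26421
Power-density ratio: P_B/P_A = (V_B/V_A)³ = (1.26421)³ = 2.02049

2.020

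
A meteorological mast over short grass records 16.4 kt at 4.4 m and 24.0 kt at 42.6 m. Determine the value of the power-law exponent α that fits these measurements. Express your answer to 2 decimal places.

Power law: V₂/V₁ = (z₂/z₁)^α ⇒ α = ln(V₂/V₁) / ln(z₂/z₁)
α = ln(24.0/16.4) / ln(42.6/4.4) = ln(1.4634) / ln(9.6818)
  = 0.38077 / 2.27025 = 0.16772

α ≈ 0.17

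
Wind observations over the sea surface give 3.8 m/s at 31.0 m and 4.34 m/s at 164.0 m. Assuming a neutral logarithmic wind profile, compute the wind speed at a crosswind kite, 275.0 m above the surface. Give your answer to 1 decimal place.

Log law: V ∝ ln(z/z₀). From the pair, with r = V₁/V₂ = 0.87558,
ln z₀ = (ln z₁ − r·ln z₂)/(1 − r) = (3.4340 − 0.87558×5.0999)/0.12442 = -8.2889 → z₀ = 0.0002513 m
V₃ = V₁ · ln(z₃/z₀)/ln(z₁/z₀) = 3.8 × 13.9056/11.7229 = 4.5076 m/s

4.5 m/s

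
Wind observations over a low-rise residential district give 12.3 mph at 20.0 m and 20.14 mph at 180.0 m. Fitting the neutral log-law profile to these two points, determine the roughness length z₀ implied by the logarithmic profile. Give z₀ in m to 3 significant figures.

Log law: V(z) ∝ ln(z/z₀). With r = V₁/V₂ = 12.3/20.14 = 0.61072,
r · ln(z₂/z₀) = ln(z₁/z₀) ⇒ ln z₀ = (ln z₁ − r·ln z₂)/(1 − r)
ln z₀ = (2.99573 − 0.61072×5.19296) / 0.38928 = -0.4514
z₀ = exp(-0.4514) = 0.6367 m

z₀ ≈ 0.637 m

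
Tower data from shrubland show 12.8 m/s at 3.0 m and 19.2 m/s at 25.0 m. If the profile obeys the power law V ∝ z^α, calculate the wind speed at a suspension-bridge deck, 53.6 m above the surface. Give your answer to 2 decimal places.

22.21 m/s

First find α: α = ln(V₂/V₁)/ln(z₂/z₁) = ln(19.2/12.8)/ln(25.0/3.0) = 0.40547/2.12026 = 0.1912
Extrapolate from 25.0 m to 53.6 m: V₃ = 19.2 × (53.6/25.0)^0.1912 = 19.2 × 1.1570 = 22.2148 m/s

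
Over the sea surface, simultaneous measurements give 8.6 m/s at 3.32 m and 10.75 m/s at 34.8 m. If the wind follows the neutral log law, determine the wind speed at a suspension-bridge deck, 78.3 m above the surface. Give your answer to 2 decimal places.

11.49 m/s

Log law: V ∝ ln(z/z₀). From the pair, with r = V₁/V₂ = 0.80000,
ln z₀ = (ln z₁ − r·ln z₂)/(1 − r) = (1.2000 − 0.80000×3.5496)/0.20000 = -8.1986 → z₀ = 0.0002750 m
V₃ = V₁ · ln(z₃/z₀)/ln(z₁/z₀) = 8.6 × 12.5592/9.3986 = 11.4920 m/s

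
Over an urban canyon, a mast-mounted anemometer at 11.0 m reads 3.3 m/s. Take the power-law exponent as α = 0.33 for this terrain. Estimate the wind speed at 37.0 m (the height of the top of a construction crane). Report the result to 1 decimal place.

Power-law profile: V₂ = V₁ · (z₂/z₁)^α
V₂ = 3.3 × (37.0/11.0)^0.33 = 3.3 × (3.3636)^0.33
    = 3.3 × 1.4923 = 4.9245 m/s

4.9 m/s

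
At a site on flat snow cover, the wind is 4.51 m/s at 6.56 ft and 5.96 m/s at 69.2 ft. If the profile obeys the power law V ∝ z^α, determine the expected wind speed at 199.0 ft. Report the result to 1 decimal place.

First find α: α = ln(V₂/V₁)/ln(z₂/z₁) = ln(5.96/4.51)/ln(69.2/6.56) = 0.27877/2.35601 = 0.1183
Extrapolate from 69.2 ft to 199.0 ft: V₃ = 5.96 × (199.0/69.2)^0.1183 = 5.96 × 1.1331 = 6.7535 m/s

6.8 m/s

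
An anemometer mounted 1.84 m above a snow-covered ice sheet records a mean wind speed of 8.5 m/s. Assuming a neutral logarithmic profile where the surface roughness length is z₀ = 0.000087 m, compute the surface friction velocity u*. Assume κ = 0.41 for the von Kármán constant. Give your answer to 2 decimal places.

Log law: V(z) = (u*/κ) · ln(z/z₀) ⇒ u* = κ · V / ln(z/z₀)
u* = 0.41 × 8.5 / ln(1.84/0.000087) = 0.41 × 8.5 / 9.9594
   = 3.4850 / 9.9594 = 0.3499 m/s

u* ≈ 0.35 m/s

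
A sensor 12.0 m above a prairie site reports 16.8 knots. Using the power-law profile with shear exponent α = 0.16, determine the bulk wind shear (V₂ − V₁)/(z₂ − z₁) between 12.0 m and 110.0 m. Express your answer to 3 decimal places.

0.073 knots/m

Power law: V₂ = V₁ · (z₂/z₁)^α = 16.8 × (9.1667)^0.16 = 23.9477 knots
ΔV/Δz = (23.9477 − 16.8)/(110.0 − 12.0) = 7.1477/98.0000 = 0.07294 knots/m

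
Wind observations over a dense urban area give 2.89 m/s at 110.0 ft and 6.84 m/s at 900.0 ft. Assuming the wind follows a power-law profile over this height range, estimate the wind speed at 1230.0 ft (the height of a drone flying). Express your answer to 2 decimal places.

First find α: α = ln(V₂/V₁)/ln(z₂/z₁) = ln(6.84/2.89)/ln(900.0/110.0) = 0.86153/2.10191 = 0.4099
Extrapolate from 900.0 ft to 1230.0 ft: V₃ = 6.84 × (1230.0/900.0)^0.4099 = 6.84 × 1.1366 = 7.7743 m/s

7.77 m/s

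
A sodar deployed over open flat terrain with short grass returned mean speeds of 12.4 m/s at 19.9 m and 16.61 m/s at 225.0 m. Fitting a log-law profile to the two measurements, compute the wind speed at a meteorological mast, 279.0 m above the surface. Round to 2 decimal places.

Log law: V ∝ ln(z/z₀). From the pair, with r = V₁/V₂ = 0.74654,
ln z₀ = (ln z₁ − r·ln z₂)/(1 − r) = (2.9907 − 0.74654×5.4161)/0.25346 = -4.1529 → z₀ = 0.01572 m
V₃ = V₁ · ln(z₃/z₀)/ln(z₁/z₀) = 12.4 × 9.7841/7.1436 = 16.9834 m/s

16.98 m/s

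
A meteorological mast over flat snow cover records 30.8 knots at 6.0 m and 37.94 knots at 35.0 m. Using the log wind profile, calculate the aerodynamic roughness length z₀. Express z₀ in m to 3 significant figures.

z₀ ≈ 0.00298 m

Log law: V(z) ∝ ln(z/z₀). With r = V₁/V₂ = 30.8/37.94 = 0.81181,
r · ln(z₂/z₀) = ln(z₁/z₀) ⇒ ln z₀ = (ln z₁ − r·ln z₂)/(1 − r)
ln z₀ = (1.79176 − 0.81181×3.55535) / 0.18819 = -5.8159
z₀ = exp(-5.8159) = 0.002980 m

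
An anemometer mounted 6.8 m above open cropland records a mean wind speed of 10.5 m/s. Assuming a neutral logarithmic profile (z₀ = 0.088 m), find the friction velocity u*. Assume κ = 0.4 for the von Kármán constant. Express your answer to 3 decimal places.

Log law: V(z) = (u*/κ) · ln(z/z₀) ⇒ u* = κ · V / ln(z/z₀)
u* = 0.4 × 10.5 / ln(6.8/0.088) = 0.4 × 10.5 / 4.3473
   = 4.2000 / 4.3473 = 0.9661 m/s

u* ≈ 0.966 m/s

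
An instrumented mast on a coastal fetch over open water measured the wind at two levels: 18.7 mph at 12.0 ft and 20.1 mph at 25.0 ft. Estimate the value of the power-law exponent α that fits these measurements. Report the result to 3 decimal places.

α ≈ 0.098

Power law: V₂/V₁ = (z₂/z₁)^α ⇒ α = ln(V₂/V₁) / ln(z₂/z₁)
α = ln(20.1/18.7) / ln(25.0/12.0) = ln(1.0749) / ln(2.0833)
  = 0.07220 / 0.73397 = 0.09836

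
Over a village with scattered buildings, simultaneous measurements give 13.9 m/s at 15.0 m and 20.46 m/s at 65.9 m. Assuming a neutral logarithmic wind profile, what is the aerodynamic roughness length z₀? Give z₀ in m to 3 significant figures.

z₀ ≈ 0.652 m

Log law: V(z) ∝ ln(z/z₀). With r = V₁/V₂ = 13.9/20.46 = 0.67937,
r · ln(z₂/z₀) = ln(z₁/z₀) ⇒ ln z₀ = (ln z₁ − r·ln z₂)/(1 − r)
ln z₀ = (2.70805 − 0.67937×4.18814) / 0.32063 = -0.4281
z₀ = exp(-0.4281) = 0.6517 m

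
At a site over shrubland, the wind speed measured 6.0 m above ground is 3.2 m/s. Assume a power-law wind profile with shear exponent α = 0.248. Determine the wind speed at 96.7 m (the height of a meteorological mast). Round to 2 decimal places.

6.38 m/s

Power-law profile: V₂ = V₁ · (z₂/z₁)^α
V₂ = 3.2 × (96.7/6.0)^0.248 = 3.2 × (16.1167)^0.248
    = 3.2 × 1.9925 = 6.3761 m/s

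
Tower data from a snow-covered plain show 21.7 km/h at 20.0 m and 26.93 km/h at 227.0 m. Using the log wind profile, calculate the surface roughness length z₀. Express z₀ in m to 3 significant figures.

z₀ ≈ 0.000839 m

Log law: V(z) ∝ ln(z/z₀). With r = V₁/V₂ = 21.7/26.93 = 0.80579,
r · ln(z₂/z₀) = ln(z₁/z₀) ⇒ ln z₀ = (ln z₁ − r·ln z₂)/(1 − r)
ln z₀ = (2.99573 − 0.80579×5.42495) / 0.19421 = -7.0834
z₀ = exp(-7.0834) = 0.0008389 m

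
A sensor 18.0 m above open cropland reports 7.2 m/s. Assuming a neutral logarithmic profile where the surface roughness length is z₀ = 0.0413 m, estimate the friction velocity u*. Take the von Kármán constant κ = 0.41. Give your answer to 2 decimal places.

u* ≈ 0.49 m/s

Log law: V(z) = (u*/κ) · ln(z/z₀) ⇒ u* = κ · V / ln(z/z₀)
u* = 0.41 × 7.2 / ln(18.0/0.0413) = 0.41 × 7.2 / 6.0773
   = 2.9520 / 6.0773 = 0.4857 m/s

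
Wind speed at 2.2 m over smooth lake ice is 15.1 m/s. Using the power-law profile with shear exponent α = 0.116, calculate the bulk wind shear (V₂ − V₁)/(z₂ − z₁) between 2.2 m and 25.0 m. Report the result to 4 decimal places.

Power law: V₂ = V₁ · (z₂/z₁)^α = 15.1 × (11.3636)^0.116 = 20.0178 m/s
ΔV/Δz = (20.0178 − 15.1)/(25.0 − 2.2) = 4.9178/22.8000 = 0.21569 m/s/m

0.2157 m/s/m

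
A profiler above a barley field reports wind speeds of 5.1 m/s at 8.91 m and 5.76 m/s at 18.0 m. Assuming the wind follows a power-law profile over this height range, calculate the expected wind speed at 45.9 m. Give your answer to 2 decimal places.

First find α: α = ln(V₂/V₁)/ln(z₂/z₁) = ln(5.76/5.1)/ln(18.0/8.91) = 0.12170/0.70320 = 0.1731
Extrapolate from 18.0 m to 45.9 m: V₃ = 5.76 × (45.9/18.0)^0.1731 = 5.76 × 1.1759 = 6.7730 m/s

6.77 m/s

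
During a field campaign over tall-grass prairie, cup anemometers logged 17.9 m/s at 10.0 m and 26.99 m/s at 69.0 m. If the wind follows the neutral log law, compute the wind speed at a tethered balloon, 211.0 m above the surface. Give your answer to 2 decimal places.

32.25 m/s

Log law: V ∝ ln(z/z₀). From the pair, with r = V₁/V₂ = 0.66321,
ln z₀ = (ln z₁ − r·ln z₂)/(1 − r) = (2.3026 − 0.66321×4.2341)/0.33679 = -1.5010 → z₀ = 0.2229 m
V₃ = V₁ · ln(z₃/z₀)/ln(z₁/z₀) = 17.9 × 6.8528/3.8035 = 32.2503 m/s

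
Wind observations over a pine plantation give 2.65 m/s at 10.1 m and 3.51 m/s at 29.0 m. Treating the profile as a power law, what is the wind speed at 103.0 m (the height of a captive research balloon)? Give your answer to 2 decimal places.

First find α: α = ln(V₂/V₁)/ln(z₂/z₁) = ln(3.51/2.65)/ln(29.0/10.1) = 0.28106/1.05476 = 0.2665
Extrapolate from 29.0 m to 103.0 m: V₃ = 3.51 × (103.0/29.0)^0.2665 = 3.51 × 1.4018 = 4.9202 m/s

4.92 m/s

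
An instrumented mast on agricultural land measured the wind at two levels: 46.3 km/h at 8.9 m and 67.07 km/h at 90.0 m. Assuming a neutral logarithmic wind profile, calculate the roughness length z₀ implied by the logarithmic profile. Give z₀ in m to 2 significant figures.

z₀ ≈ 0.051 m

Log law: V(z) ∝ ln(z/z₀). With r = V₁/V₂ = 46.3/67.07 = 0.69032,
r · ln(z₂/z₀) = ln(z₁/z₀) ⇒ ln z₀ = (ln z₁ − r·ln z₂)/(1 − r)
ln z₀ = (2.18605 − 0.69032×4.49981) / 0.30968 = -2.9717
z₀ = exp(-2.9717) = 0.05121 m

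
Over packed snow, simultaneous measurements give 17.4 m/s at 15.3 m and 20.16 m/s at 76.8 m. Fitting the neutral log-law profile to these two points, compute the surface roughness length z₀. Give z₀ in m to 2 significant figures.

Log law: V(z) ∝ ln(z/z₀). With r = V₁/V₂ = 17.4/20.16 = 0.86310,
r · ln(z₂/z₀) = ln(z₁/z₀) ⇒ ln z₀ = (ln z₁ − r·ln z₂)/(1 − r)
ln z₀ = (2.72785 − 0.86310×4.34120) / 0.13690 = -7.4433
z₀ = exp(-7.4433) = 0.0005854 m

z₀ ≈ 0.00059 m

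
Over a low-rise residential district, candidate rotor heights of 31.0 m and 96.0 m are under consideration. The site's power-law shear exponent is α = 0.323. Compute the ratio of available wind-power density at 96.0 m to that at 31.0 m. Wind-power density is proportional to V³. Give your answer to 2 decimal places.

2.99

Speed ratio: V_B/V_A = (z_B/z_A)^α = (96.0/31.0)^0.323 = (3.0968)^0.323 = 1.44067
Power-density ratio: P_B/P_A = (V_B/V_A)³ = (1.44067)³ = 2.99014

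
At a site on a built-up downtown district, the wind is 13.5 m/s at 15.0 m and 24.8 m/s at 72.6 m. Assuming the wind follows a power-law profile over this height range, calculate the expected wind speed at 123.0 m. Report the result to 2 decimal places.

30.39 m/s

First find α: α = ln(V₂/V₁)/ln(z₂/z₁) = ln(24.8/13.5)/ln(72.6/15.0) = 0.60815/1.57691 = 0.3857
Extrapolate from 72.6 m to 123.0 m: V₃ = 24.8 × (123.0/72.6)^0.3857 = 24.8 × 1.2255 = 30.3918 m/s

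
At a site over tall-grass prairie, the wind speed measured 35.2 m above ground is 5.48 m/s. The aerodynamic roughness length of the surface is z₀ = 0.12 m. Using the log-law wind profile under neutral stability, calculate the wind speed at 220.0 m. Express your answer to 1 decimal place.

7.2 m/s

Log law: V(z) ∝ ln(z/z₀), so V₂/V₁ = ln(z₂/z₀) / ln(z₁/z₀).
ln(220.0/0.12) = 7.5139, ln(35.2/0.12) = 5.6813
V₂ = 5.48 × 7.5139/5.6813 = 5.48 × 1.3226 = 7.2476 m/s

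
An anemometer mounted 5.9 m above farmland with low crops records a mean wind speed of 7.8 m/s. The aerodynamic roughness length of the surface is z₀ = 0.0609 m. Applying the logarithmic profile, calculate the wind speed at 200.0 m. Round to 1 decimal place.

13.8 m/s

Log law: V(z) ∝ ln(z/z₀), so V₂/V₁ = ln(z₂/z₀) / ln(z₁/z₀).
ln(200.0/0.0609) = 8.0968, ln(5.9/0.0609) = 4.5735
V₂ = 7.8 × 8.0968/4.5735 = 7.8 × 1.7704 = 13.8091 m/s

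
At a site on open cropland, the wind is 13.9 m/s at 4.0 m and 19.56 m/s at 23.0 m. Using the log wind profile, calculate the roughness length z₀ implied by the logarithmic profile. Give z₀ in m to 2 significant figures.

z₀ ≈ 0.055 m

Log law: V(z) ∝ ln(z/z₀). With r = V₁/V₂ = 13.9/19.56 = 0.71063,
r · ln(z₂/z₀) = ln(z₁/z₀) ⇒ ln z₀ = (ln z₁ − r·ln z₂)/(1 − r)
ln z₀ = (1.38629 − 0.71063×3.13549) / 0.28937 = -2.9094
z₀ = exp(-2.9094) = 0.05451 m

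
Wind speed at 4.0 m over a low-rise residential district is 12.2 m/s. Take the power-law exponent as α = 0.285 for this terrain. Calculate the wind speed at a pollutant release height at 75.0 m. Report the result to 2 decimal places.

Power-law profile: V₂ = V₁ · (z₂/z₁)^α
V₂ = 12.2 × (75.0/4.0)^0.285 = 12.2 × (18.7500)^0.285
    = 12.2 × 2.3057 = 28.1297 m/s

28.13 m/s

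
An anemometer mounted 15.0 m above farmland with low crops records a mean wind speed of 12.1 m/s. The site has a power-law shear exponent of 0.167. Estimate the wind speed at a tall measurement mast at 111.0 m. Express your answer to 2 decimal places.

16.90 m/s

Power-law profile: V₂ = V₁ · (z₂/z₁)^α
V₂ = 12.1 × (111.0/15.0)^0.167 = 12.1 × (7.4000)^0.167
    = 12.1 × 1.3969 = 16.9023 m/s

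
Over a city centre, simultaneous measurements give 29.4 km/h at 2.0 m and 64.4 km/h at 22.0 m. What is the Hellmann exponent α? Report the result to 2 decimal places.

Power law: V₂/V₁ = (z₂/z₁)^α ⇒ α = ln(V₂/V₁) / ln(z₂/z₁)
α = ln(64.4/29.4) / ln(22.0/2.0) = ln(2.1905) / ln(11.0000)
  = 0.78412 / 2.39790 = 0.32700

α ≈ 0.33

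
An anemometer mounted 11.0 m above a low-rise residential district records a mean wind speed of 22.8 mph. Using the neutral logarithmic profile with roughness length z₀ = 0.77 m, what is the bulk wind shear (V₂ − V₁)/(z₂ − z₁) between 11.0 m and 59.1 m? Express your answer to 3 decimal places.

0.300 mph/m

Log law: V₂ = V₁ · ln(z₂/z₀)/ln(z₁/z₀) = 22.8 × 4.3406/2.6593 = 37.2155 mph
ΔV/Δz = (37.2155 − 22.8)/(59.1 − 11.0) = 14.4155/48.1000 = 0.29970 mph/m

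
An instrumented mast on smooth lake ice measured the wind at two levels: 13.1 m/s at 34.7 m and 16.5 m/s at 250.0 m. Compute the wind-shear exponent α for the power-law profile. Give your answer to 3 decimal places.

Power law: V₂/V₁ = (z₂/z₁)^α ⇒ α = ln(V₂/V₁) / ln(z₂/z₁)
α = ln(16.5/13.1) / ln(250.0/34.7) = ln(1.2595) / ln(7.2046)
  = 0.23075 / 1.97472 = 0.11685

α ≈ 0.117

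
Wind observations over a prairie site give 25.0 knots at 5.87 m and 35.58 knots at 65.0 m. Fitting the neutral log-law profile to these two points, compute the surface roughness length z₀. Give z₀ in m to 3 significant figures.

Log law: V(z) ∝ ln(z/z₀). With r = V₁/V₂ = 25.0/35.58 = 0.70264,
r · ln(z₂/z₀) = ln(z₁/z₀) ⇒ ln z₀ = (ln z₁ − r·ln z₂)/(1 − r)
ln z₀ = (1.76985 − 0.70264×4.17439) / 0.29736 = -3.9119
z₀ = exp(-3.9119) = 0.02000 m

z₀ ≈ 0.0200 m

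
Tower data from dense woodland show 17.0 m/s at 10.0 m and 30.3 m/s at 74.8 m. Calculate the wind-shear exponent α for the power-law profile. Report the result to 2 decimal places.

α ≈ 0.29

Power law: V₂/V₁ = (z₂/z₁)^α ⇒ α = ln(V₂/V₁) / ln(z₂/z₁)
α = ln(30.3/17.0) / ln(74.8/10.0) = ln(1.7824) / ln(7.4800)
  = 0.57793 / 2.01223 = 0.28721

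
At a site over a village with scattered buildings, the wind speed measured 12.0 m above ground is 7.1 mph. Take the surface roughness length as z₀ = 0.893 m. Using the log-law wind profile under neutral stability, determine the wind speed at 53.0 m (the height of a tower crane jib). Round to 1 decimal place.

11.2 mph

Log law: V(z) ∝ ln(z/z₀), so V₂/V₁ = ln(z₂/z₀) / ln(z₁/z₀).
ln(53.0/0.893) = 4.0835, ln(12.0/0.893) = 2.5981
V₂ = 7.1 × 4.0835/2.5981 = 7.1 × 1.5717 = 11.1592 mph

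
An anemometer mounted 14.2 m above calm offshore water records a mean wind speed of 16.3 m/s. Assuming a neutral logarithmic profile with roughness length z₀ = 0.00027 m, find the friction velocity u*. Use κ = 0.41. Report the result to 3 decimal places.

Log law: V(z) = (u*/κ) · ln(z/z₀) ⇒ u* = κ · V / ln(z/z₀)
u* = 0.41 × 16.3 / ln(14.2/0.00027) = 0.41 × 16.3 / 10.8703
   = 6.6830 / 10.8703 = 0.6148 m/s

u* ≈ 0.615 m/s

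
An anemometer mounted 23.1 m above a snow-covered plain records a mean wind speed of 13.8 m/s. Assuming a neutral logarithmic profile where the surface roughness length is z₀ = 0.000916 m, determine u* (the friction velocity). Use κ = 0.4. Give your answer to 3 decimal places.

Log law: V(z) = (u*/κ) · ln(z/z₀) ⇒ u* = κ · V / ln(z/z₀)
u* = 0.4 × 13.8 / ln(23.1/0.000916) = 0.4 × 13.8 / 10.1353
   = 5.5200 / 10.1353 = 0.5446 m/s

u* ≈ 0.545 m/s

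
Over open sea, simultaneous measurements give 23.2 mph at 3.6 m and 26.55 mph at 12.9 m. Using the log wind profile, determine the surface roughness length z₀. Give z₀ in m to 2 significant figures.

z₀ ≈ 0.00052 m

Log law: V(z) ∝ ln(z/z₀). With r = V₁/V₂ = 23.2/26.55 = 0.87382,
r · ln(z₂/z₀) = ln(z₁/z₀) ⇒ ln z₀ = (ln z₁ − r·ln z₂)/(1 − r)
ln z₀ = (1.28093 − 0.87382×2.55723) / 0.12618 = -7.5579
z₀ = exp(-7.5579) = 0.0005220 m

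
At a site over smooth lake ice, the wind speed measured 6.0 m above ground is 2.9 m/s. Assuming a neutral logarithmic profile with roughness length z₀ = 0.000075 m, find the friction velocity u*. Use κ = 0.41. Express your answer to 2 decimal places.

u* ≈ 0.11 m/s

Log law: V(z) = (u*/κ) · ln(z/z₀) ⇒ u* = κ · V / ln(z/z₀)
u* = 0.41 × 2.9 / ln(6.0/0.000075) = 0.41 × 2.9 / 11.2898
   = 1.1890 / 11.2898 = 0.1053 m/s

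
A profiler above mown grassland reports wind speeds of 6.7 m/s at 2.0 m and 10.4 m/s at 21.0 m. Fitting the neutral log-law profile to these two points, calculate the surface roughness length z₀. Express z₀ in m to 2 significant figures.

Log law: V(z) ∝ ln(z/z₀). With r = V₁/V₂ = 6.7/10.4 = 0.64423,
r · ln(z₂/z₀) = ln(z₁/z₀) ⇒ ln z₀ = (ln z₁ − r·ln z₂)/(1 − r)
ln z₀ = (0.69315 − 0.64423×3.04452) / 0.35577 = -3.5647
z₀ = exp(-3.5647) = 0.02830 m

z₀ ≈ 0.028 m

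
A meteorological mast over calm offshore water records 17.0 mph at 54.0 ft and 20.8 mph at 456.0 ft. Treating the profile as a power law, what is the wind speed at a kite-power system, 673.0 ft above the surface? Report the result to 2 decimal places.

First find α: α = ln(V₂/V₁)/ln(z₂/z₁) = ln(20.8/17.0)/ln(456.0/54.0) = 0.20174/2.13351 = 0.0946
Extrapolate from 456.0 ft to 673.0 ft: V₃ = 20.8 × (673.0/456.0)^0.0946 = 20.8 × 1.0375 = 21.5798 mph

21.58 mph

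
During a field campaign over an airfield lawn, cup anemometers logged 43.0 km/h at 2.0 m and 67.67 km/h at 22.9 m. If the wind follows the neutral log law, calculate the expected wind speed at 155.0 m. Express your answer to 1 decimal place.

87.0 km/h

Log law: V ∝ ln(z/z₀). From the pair, with r = V₁/V₂ = 0.63544,
ln z₀ = (ln z₁ − r·ln z₂)/(1 − r) = (0.6931 − 0.63544×3.1311)/0.36456 = -3.5563 → z₀ = 0.02854 m
V₃ = V₁ · ln(z₃/z₀)/ln(z₁/z₀) = 43.0 × 8.5997/4.2494 = 87.0204 km/h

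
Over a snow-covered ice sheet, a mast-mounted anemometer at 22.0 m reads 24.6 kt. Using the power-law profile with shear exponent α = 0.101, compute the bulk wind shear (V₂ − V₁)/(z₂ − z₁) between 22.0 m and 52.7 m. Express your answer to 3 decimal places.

Power law: V₂ = V₁ · (z₂/z₁)^α = 24.6 × (2.3955)^0.101 = 26.8691 kt
ΔV/Δz = (26.8691 − 24.6)/(52.7 − 22.0) = 2.2691/30.7000 = 0.07391 kt/m

0.074 kt/m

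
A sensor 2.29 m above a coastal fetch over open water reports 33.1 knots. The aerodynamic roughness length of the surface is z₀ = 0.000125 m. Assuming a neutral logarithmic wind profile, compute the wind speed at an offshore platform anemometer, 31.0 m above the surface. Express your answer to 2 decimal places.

41.89 knots

Log law: V(z) ∝ ln(z/z₀), so V₂/V₁ = ln(z₂/z₀) / ln(z₁/z₀).
ln(31.0/0.000125) = 12.4212, ln(2.29/0.000125) = 9.8157
V₂ = 33.1 × 12.4212/9.8157 = 33.1 × 1.2654 = 41.8859 knots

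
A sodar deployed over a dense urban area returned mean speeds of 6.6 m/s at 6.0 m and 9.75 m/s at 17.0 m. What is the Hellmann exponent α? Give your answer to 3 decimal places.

α ≈ 0.375

Power law: V₂/V₁ = (z₂/z₁)^α ⇒ α = ln(V₂/V₁) / ln(z₂/z₁)
α = ln(9.75/6.6) / ln(17.0/6.0) = ln(1.4773) / ln(2.8333)
  = 0.39020 / 1.04145 = 0.37467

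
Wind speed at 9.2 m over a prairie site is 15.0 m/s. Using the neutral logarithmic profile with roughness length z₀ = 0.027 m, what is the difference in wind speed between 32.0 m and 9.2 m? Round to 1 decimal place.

3.2 m/s

Log law: V₂ = V₁ · ln(z₂/z₀)/ln(z₁/z₀) = 15.0 × 7.0777/5.8311 = 18.2066 m/s
ΔV = 18.2066 − 15.0 = 3.2066 m/s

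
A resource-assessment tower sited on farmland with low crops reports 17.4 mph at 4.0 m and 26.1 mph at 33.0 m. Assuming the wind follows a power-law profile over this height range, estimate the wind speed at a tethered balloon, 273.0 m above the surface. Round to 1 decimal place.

39.2 mph

First find α: α = ln(V₂/V₁)/ln(z₂/z₁) = ln(26.1/17.4)/ln(33.0/4.0) = 0.40547/2.11021 = 0.1921
Extrapolate from 33.0 m to 273.0 m: V₃ = 26.1 × (273.0/33.0)^0.1921 = 26.1 × 1.5008 = 39.1707 mph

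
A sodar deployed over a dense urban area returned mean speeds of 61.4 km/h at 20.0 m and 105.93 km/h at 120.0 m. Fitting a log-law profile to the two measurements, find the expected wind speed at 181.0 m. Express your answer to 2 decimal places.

116.14 km/h

Log law: V ∝ ln(z/z₀). From the pair, with r = V₁/V₂ = 0.57963,
ln z₀ = (ln z₁ − r·ln z₂)/(1 − r) = (2.9957 − 0.57963×4.7875)/0.42037 = 0.5252 → z₀ = 1.691 m
V₃ = V₁ · ln(z₃/z₀)/ln(z₁/z₀) = 61.4 × 4.6733/2.4706 = 116.1446 km/h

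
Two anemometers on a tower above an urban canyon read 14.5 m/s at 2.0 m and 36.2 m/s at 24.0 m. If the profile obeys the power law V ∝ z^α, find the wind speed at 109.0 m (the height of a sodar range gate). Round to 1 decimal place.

63.2 m/s

First find α: α = ln(V₂/V₁)/ln(z₂/z₁) = ln(36.2/14.5)/ln(24.0/2.0) = 0.91491/2.48491 = 0.3682
Extrapolate from 24.0 m to 109.0 m: V₃ = 36.2 × (109.0/24.0)^0.3682 = 36.2 × 1.7457 = 63.1956 m/s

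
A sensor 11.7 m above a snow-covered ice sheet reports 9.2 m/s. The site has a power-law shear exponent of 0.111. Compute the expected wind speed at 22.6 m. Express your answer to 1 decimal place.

9.9 m/s

Power-law profile: V₂ = V₁ · (z₂/z₁)^α
V₂ = 9.2 × (22.6/11.7)^0.111 = 9.2 × (1.9316)^0.111
    = 9.2 × 1.0758 = 9.8975 m/s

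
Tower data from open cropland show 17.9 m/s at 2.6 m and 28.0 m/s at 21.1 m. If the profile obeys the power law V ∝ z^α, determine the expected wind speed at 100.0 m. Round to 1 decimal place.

First find α: α = ln(V₂/V₁)/ln(z₂/z₁) = ln(28.0/17.9)/ln(21.1/2.6) = 0.44740/2.09376 = 0.2137
Extrapolate from 21.1 m to 100.0 m: V₃ = 28.0 × (100.0/21.1)^0.2137 = 28.0 × 1.3944 = 39.0435 m/s

39.0 m/s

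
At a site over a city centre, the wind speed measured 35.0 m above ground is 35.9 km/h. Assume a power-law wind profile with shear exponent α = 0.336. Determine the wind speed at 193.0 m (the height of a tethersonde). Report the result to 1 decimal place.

63.7 km/h

Power-law profile: V₂ = V₁ · (z₂/z₁)^α
V₂ = 35.9 × (193.0/35.0)^0.336 = 35.9 × (5.5143)^0.336
    = 35.9 × 1.7748 = 63.7140 km/h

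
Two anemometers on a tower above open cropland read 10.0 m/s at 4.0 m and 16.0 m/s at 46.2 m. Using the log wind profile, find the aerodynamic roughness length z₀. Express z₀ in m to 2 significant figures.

Log law: V(z) ∝ ln(z/z₀). With r = V₁/V₂ = 10.0/16.0 = 0.62500,
r · ln(z₂/z₀) = ln(z₁/z₀) ⇒ ln z₀ = (ln z₁ − r·ln z₂)/(1 − r)
ln z₀ = (1.38629 − 0.62500×3.83298) / 0.37500 = -2.6915
z₀ = exp(-2.6915) = 0.06778 m

z₀ ≈ 0.068 m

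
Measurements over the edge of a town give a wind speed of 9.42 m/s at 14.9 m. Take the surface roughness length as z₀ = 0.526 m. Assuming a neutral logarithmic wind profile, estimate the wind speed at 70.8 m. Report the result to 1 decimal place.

Log law: V(z) ∝ ln(z/z₀), so V₂/V₁ = ln(z₂/z₀) / ln(z₁/z₀).
ln(70.8/0.526) = 4.9023, ln(14.9/0.526) = 3.3438
V₂ = 9.42 × 4.9023/3.3438 = 9.42 × 1.4661 = 13.8105 m/s

13.8 m/s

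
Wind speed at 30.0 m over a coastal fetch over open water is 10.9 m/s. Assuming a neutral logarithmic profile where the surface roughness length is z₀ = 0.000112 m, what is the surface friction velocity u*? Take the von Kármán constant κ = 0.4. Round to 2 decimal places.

u* ≈ 0.35 m/s

Log law: V(z) = (u*/κ) · ln(z/z₀) ⇒ u* = κ · V / ln(z/z₀)
u* = 0.4 × 10.9 / ln(30.0/0.000112) = 0.4 × 10.9 / 12.4982
   = 4.3600 / 12.4982 = 0.3488 m/s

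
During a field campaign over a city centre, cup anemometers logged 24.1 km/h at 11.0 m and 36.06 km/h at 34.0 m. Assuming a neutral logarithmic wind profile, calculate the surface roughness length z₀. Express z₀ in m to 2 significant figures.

Log law: V(z) ∝ ln(z/z₀). With r = V₁/V₂ = 24.1/36.06 = 0.66833,
r · ln(z₂/z₀) = ln(z₁/z₀) ⇒ ln z₀ = (ln z₁ − r·ln z₂)/(1 − r)
ln z₀ = (2.39790 − 0.66833×3.52636) / 0.33167 = 0.1240
z₀ = exp(0.1240) = 1.132 m

z₀ ≈ 1.1 m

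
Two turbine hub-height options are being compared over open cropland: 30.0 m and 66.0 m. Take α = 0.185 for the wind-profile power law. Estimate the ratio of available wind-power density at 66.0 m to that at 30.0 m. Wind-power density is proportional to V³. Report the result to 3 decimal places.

1.549

Speed ratio: V_B/V_A = (z_B/z_A)^α = (66.0/30.0)^0.185 = (2.2000)^0.185 = 1.15704
Power-density ratio: P_B/P_A = (V_B/V_A)³ = (1.15704)³ = 1.54898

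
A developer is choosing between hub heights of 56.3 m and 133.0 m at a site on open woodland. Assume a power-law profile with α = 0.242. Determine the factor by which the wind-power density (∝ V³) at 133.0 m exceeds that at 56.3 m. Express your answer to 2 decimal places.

Speed ratio: V_B/V_A = (z_B/z_A)^α = (133.0/56.3)^0.242 = (2.3623)^0.242 = 1.23126
Power-density ratio: P_B/P_A = (V_B/V_A)³ = (1.23126)³ = 1.86658

1.87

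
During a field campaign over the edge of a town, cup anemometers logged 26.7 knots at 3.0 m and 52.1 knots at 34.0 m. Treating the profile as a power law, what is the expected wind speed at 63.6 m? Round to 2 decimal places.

First find α: α = ln(V₂/V₁)/ln(z₂/z₁) = ln(52.1/26.7)/ln(34.0/3.0) = 0.66850/2.42775 = 0.2754
Extrapolate from 34.0 m to 63.6 m: V₃ = 52.1 × (63.6/34.0)^0.2754 = 52.1 × 1.1882 = 61.9055 knots

61.91 knots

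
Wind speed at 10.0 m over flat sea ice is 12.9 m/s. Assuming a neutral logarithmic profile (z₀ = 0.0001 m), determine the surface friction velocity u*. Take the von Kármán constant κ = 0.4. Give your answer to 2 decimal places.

u* ≈ 0.45 m/s

Log law: V(z) = (u*/κ) · ln(z/z₀) ⇒ u* = κ · V / ln(z/z₀)
u* = 0.4 × 12.9 / ln(10.0/0.0001) = 0.4 × 12.9 / 11.5129
   = 5.1600 / 11.5129 = 0.4482 m/s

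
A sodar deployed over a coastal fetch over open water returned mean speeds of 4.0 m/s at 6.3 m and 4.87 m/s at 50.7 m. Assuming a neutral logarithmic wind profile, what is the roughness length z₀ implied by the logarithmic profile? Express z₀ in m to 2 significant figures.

z₀ ≈ 0.00043 m

Log law: V(z) ∝ ln(z/z₀). With r = V₁/V₂ = 4.0/4.87 = 0.82136,
r · ln(z₂/z₀) = ln(z₁/z₀) ⇒ ln z₀ = (ln z₁ − r·ln z₂)/(1 − r)
ln z₀ = (1.84055 − 0.82136×3.92593) / 0.17864 = -7.7474
z₀ = exp(-7.7474) = 0.0004319 m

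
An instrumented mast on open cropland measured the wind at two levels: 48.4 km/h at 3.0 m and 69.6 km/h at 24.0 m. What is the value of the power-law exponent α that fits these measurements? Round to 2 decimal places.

Power law: V₂/V₁ = (z₂/z₁)^α ⇒ α = ln(V₂/V₁) / ln(z₂/z₁)
α = ln(69.6/48.4) / ln(24.0/3.0) = ln(1.4380) / ln(8.0000)
  = 0.36326 / 2.07944 = 0.17469

α ≈ 0.17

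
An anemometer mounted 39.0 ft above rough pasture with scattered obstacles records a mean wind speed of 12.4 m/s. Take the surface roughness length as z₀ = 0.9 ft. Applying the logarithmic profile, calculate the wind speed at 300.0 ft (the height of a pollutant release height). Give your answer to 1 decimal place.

19.1 m/s

Log law: V(z) ∝ ln(z/z₀), so V₂/V₁ = ln(z₂/z₀) / ln(z₁/z₀).
ln(300.0/0.9) = 5.8091, ln(39.0/0.9) = 3.7689
V₂ = 12.4 × 5.8091/3.7689 = 12.4 × 1.5413 = 19.1125 m/s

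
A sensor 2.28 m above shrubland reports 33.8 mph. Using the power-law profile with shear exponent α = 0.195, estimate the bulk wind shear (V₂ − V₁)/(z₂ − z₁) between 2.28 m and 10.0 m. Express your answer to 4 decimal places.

Power law: V₂ = V₁ · (z₂/z₁)^α = 33.8 × (4.3860)^0.195 = 45.0941 mph
ΔV/Δz = (45.0941 − 33.8)/(10.0 − 2.28) = 11.2941/7.7200 = 1.46296 mph/m

1.4630 mph/m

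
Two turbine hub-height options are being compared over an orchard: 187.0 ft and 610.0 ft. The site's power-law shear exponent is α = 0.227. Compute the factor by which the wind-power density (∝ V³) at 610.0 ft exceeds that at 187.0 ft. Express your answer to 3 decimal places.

2.237

Speed ratio: V_B/V_A = (z_B/z_A)^α = (610.0/187.0)^0.227 = (3.2620)^0.227 = 1.30786
Power-density ratio: P_B/P_A = (V_B/V_A)³ = (1.30786)³ = 2.23710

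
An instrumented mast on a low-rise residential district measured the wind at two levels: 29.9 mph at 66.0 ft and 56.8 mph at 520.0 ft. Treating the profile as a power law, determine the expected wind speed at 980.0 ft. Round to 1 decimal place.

69.2 mph

First find α: α = ln(V₂/V₁)/ln(z₂/z₁) = ln(56.8/29.9)/ln(520.0/66.0) = 0.64168/2.06417 = 0.3109
Extrapolate from 520.0 ft to 980.0 ft: V₃ = 56.8 × (980.0/520.0)^0.3109 = 56.8 × 1.2177 = 69.1680 mph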